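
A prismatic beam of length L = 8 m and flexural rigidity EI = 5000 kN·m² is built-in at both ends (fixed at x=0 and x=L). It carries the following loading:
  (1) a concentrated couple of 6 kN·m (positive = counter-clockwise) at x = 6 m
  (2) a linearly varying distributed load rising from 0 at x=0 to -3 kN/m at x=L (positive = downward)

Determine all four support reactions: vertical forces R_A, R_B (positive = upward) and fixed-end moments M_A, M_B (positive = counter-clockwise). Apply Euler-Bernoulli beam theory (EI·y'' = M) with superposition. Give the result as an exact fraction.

Load 1 — applied couple M₀=6 kN·m at a=6 m (b=L-a=2):
  R_A = 6M₀ab/L³ = 6·6·6·2/8³ = 27/32 kN
  M_A = M₀b(2a-b)/L² = 6·2·(2·6-2)/8² = 15/8 kN·m
  R_B = -6M₀ab/L³ = -6·6·6·2/8³ = -27/32 kN
  M_B = M₀a(2b-a)/L² = 6·6·(2·2-6)/8² = -9/8 kN·m
Load 2 — triangular load w₀=-3 kN/m (0→w₀ over full span):
  R_A = 3w₀L/20 = 3·(-3)·8/20 = -18/5 kN
  M_A = w₀L²/30 = (-3)·8²/30 = -32/5 kN·m
  R_B = 7w₀L/20 = 7·(-3)·8/20 = -42/5 kN
  M_B = -w₀L²/20 = -(-3)·8²/20 = 48/5 kN·m
Superposition: R_A = -441/160 kN, M_A = -181/40 kN·m, R_B = -1479/160 kN, M_B = 339/40 kN·m

R_A = -441/160 kN, M_A = -181/40 kN·m, R_B = -1479/160 kN, M_B = 339/40 kN·m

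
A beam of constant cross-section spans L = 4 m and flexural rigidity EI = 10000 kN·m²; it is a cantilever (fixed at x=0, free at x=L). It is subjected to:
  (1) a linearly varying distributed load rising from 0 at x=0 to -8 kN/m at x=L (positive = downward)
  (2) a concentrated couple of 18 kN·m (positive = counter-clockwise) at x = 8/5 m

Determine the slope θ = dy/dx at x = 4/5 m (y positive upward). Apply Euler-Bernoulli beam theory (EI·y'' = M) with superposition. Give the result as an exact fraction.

Load 1 — triangular load w₀=-8 kN/m (0→w₀ over full span):
  θ_1 = (w₀Lx²/4-w₀L²x/3-w₀x⁴/(24L))/EI = ((-8)·4·(4/5)²/4-(-8)·4²·(4/5)/3-(-8)·(4/5)⁴/(24·4))/10000 = 3404/1171875 rad
Load 2 — applied couple M₀=18 kN·m at a=8/5 m (b=L-a=12/5):
  θ_2 = M₀x/EI  [x≤a] = 18·(4/5)/10000 = 9/6250 rad
Superposition: θ = Σ θ_i = 10183/2343750 rad ≈ 0.004345 rad

θ(4/5) = 10183/2343750 rad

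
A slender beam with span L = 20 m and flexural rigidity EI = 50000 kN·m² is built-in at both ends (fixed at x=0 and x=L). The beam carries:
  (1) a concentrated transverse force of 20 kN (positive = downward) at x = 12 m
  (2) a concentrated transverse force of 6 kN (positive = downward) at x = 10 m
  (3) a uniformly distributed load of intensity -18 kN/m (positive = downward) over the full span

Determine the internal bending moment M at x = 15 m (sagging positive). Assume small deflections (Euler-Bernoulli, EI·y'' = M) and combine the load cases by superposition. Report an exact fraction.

M(15) = -339/5 kN·m

Load 1 — point force P=20 kN at a=12 m (b=L-a=8):
  M_1 = Pa²(a+3b)(L-x)/L³ - Pa²b/L²  [x>a] = 20·12²·(12+3·8)·(20-15)/20³ - 20·12²·8/20² = 36/5 kN·m
Load 2 — point force P=6 kN at a=10 m (b=L-a=10):
  M_2 = Pa²(a+3b)(L-x)/L³ - Pa²b/L²  [x>a] = 6·10²·(10+3·10)·(20-15)/20³ - 6·10²·10/20² = 0 kN·m
Load 3 — uniform load w=-18 kN/m over full span:
  M_3 = wLx/2 - wL²/12 - wx²/2 = (-18)·20·15/2 - (-18)·20²/12 - (-18)·15²/2 = -75 kN·m
Superposition: M = Σ M_i = -339/5 kN·m ≈ -67.800000 kN·m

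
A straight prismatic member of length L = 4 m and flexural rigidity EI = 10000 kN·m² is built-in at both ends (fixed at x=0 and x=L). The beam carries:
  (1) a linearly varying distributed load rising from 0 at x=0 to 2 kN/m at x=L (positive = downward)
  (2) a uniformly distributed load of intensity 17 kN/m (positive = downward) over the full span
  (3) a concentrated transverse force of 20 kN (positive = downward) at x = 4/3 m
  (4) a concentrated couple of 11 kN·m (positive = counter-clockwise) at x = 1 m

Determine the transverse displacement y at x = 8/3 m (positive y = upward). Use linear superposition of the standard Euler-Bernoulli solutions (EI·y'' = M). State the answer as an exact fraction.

Load 1 — triangular load w₀=2 kN/m (0→w₀ over full span):
  y_1 = -w₀x²(L-x)²(x+2L)/(120LEI) = -2·(8/3)²·(4-(8/3))²·((8/3)+2·4)/(120·4·10000) = -128/2278125 m
Load 2 — uniform load w=17 kN/m over full span:
  y_2 = -wx²(L-x)²/(24EI) = -17·(8/3)²·(4-(8/3))²/(24·10000) = -136/151875 m
Load 3 — point force P=20 kN at a=4/3 m (b=L-a=8/3):
  y_3 = -Pa²(L-x)²(3bL-(3b+a)(L-x))/(6L³EI)  [x>a] = -20·(4/3)²·(4-(8/3))²·(3·(8/3)·4-(3·(8/3)+(4/3))·(4-(8/3)))/(6·4³·10000) = -88/273375 m
Load 4 — applied couple M₀=11 kN·m at a=1 m (b=L-a=3):
  y_4 = (R_Ax³/6 - M_Ax²/2 - M₀(x-a)²/2)/EI  [x>a] with R_A=99/32, M_A=-33/16 = ((99/32)·(8/3)³/6 - (-33/16)·(8/3)²/2 - 11·((8/3)-1)²/2)/10000 = 11/60000 m
Superposition: y = Σ y_i = -238433/218700000 m ≈ -0.001090 m

y(8/3) = -238433/218700000 m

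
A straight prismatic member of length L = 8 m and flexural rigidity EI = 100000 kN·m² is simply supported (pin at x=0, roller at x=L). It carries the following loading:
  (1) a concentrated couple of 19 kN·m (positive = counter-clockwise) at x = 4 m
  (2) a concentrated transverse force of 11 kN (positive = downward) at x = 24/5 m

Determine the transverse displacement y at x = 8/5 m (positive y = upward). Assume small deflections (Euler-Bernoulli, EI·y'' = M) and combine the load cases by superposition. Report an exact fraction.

Load 1 — applied couple M₀=19 kN·m at a=4 m (b=L-a=4):
  y_1 = (M₀x³/(6L)+C₁x)/EI  [x≤a] with C₁=M₀(3b²-L²)/(6L)=-19/3 = (19·(8/5)³/(6·8)+(-19/3)·(8/5))/100000 = -133/1562500 m
Load 2 — point force P=11 kN at a=24/5 m (b=L-a=16/5):
  y_2 = -Pbx(L²-b²-x²)/(6LEI)  [x≤a] = -11·(16/5)·(8/5)·(8²-(16/5)²-(8/5)²)/(6·8·100000) = -704/1171875 m
Superposition: y = Σ y_i = -643/937500 m ≈ -0.000686 m

y(8/5) = -643/937500 m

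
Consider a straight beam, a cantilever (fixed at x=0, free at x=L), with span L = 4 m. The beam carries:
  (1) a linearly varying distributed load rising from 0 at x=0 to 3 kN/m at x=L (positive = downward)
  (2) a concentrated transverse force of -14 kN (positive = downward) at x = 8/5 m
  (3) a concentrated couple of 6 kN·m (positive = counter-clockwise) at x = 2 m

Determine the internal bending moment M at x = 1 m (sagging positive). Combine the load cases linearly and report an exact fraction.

M(1) = 171/40 kN·m

Load 1 — triangular load w₀=3 kN/m (0→w₀ over full span):
  M_1 = w₀Lx/2 - w₀L²/3 - w₀x³/(6L) = 3·4·1/2 - 3·4²/3 - 3·1³/(6·4) = -81/8 kN·m
Load 2 — point force P=-14 kN at a=8/5 m (b=L-a=12/5):
  M_2 = -P(a-x)  [x≤a] = -(-14)·((8/5)-1) = 42/5 kN·m
Load 3 — applied couple M₀=6 kN·m at a=2 m (b=L-a=2):
  M_3 = M₀  [x≤a] = 6 = 6 kN·m
Superposition: M = Σ M_i = 171/40 kN·m ≈ 4.275000 kN·m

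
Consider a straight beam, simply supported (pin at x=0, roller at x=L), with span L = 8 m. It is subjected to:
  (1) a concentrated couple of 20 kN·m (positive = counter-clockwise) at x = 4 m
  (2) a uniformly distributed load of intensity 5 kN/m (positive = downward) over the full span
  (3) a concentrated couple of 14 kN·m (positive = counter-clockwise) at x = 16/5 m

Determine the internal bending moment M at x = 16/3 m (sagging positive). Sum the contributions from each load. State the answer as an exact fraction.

M(16/3) = 218/9 kN·m

Load 1 — applied couple M₀=20 kN·m at a=4 m (b=L-a=4):
  M_1 = M₀x/L - M₀  [x>a] = 20·(16/3)/8 - 20 = -20/3 kN·m
Load 2 — uniform load w=5 kN/m over full span:
  M_2 = wx(L-x)/2 = 5·(16/3)·(8-(16/3))/2 = 320/9 kN·m
Load 3 — applied couple M₀=14 kN·m at a=16/5 m (b=L-a=24/5):
  M_3 = M₀x/L - M₀  [x>a] = 14·(16/3)/8 - 14 = -14/3 kN·m
Superposition: M = Σ M_i = 218/9 kN·m ≈ 24.222222 kN·m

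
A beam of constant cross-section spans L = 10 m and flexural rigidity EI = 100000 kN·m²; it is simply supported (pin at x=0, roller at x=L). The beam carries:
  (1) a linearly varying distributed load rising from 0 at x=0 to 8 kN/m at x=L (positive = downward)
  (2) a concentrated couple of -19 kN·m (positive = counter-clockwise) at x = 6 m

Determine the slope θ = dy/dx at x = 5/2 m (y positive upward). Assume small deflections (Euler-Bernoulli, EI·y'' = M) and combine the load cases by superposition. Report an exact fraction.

θ(5/2) = -150713/144000000 rad

Load 1 — triangular load w₀=8 kN/m (0→w₀ over full span):
  θ_1 = -w₀(7L⁴-30L²x²+15x⁴)/(360LEI) = -8·(7·10⁴-30·10²·(5/2)²+15·(5/2)⁴)/(360·10·100000) = -1327/1152000 rad
Load 2 — applied couple M₀=-19 kN·m at a=6 m (b=L-a=4):
  θ_2 = (M₀x²/(2L)+C₁)/EI  [x≤a] with C₁=M₀(3b²-L²)/(6L)=247/15 = ((-19)·(5/2)²/(2·10)+(247/15))/100000 = 2527/24000000 rad
Superposition: θ = Σ θ_i = -150713/144000000 rad ≈ -0.001047 rad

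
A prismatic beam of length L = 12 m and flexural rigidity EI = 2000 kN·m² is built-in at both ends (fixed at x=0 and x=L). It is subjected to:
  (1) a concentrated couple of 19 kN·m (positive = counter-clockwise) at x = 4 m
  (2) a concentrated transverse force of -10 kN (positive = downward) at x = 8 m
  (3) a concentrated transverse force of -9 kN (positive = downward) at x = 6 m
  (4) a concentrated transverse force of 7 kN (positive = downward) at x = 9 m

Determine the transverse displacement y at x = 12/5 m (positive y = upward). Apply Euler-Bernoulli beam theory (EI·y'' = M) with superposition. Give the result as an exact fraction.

y(12/5) = 33137/1500000 m

Load 1 — applied couple M₀=19 kN·m at a=4 m (b=L-a=8):
  y_1 = (R_Ax³/6 - M_Ax²/2)/EI  [x≤a] with R_A=19/9, M_A=0 = ((19/9)·(12/5)³/6 - 0·(12/5)²/2)/2000 = 38/15625 m
Load 2 — point force P=-10 kN at a=8 m (b=L-a=4):
  y_2 = -Pb²x²(3aL-(3a+b)x)/(6L³EI)  [x≤a] = -(-10)·4²·(12/5)²·(3·8·12-(3·8+4)·(12/5))/(6·12³·2000) = 92/9375 m
Load 3 — point force P=-9 kN at a=6 m (b=L-a=6):
  y_3 = -Pb²x²(3aL-(3a+b)x)/(6L³EI)  [x≤a] = -(-9)·6²·(12/5)²·(3·6·12-(3·6+6)·(12/5))/(6·12³·2000) = 891/62500 m
Load 4 — point force P=7 kN at a=9 m (b=L-a=3):
  y_4 = -Pb²x²(3aL-(3a+b)x)/(6L³EI)  [x≤a] = -7·3²·(12/5)²·(3·9·12-(3·9+3)·(12/5))/(6·12³·2000) = -441/100000 m
Superposition: y = Σ y_i = 33137/1500000 m ≈ 0.022091 m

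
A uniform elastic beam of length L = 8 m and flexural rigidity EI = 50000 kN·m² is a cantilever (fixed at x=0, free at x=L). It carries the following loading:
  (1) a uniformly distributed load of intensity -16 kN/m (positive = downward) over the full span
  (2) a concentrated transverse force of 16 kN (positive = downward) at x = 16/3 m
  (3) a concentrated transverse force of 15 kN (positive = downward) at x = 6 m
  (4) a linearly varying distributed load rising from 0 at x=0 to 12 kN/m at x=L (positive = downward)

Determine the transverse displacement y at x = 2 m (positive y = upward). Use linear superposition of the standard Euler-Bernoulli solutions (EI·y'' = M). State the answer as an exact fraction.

y(2) = 797/375000 m

Load 1 — uniform load w=-16 kN/m over full span:
  y_1 = -wx²(x²-4Lx+6L²)/(24EI) = -(-16)·2²·(2²-4·8·2+6·8²)/(24·50000) = 54/3125 m
Load 2 — point force P=16 kN at a=16/3 m (b=L-a=8/3):
  y_2 = -Px²(3a-x)/(6EI)  [x≤a] = -16·2²·(3·(16/3)-2)/(6·50000) = -28/9375 m
Load 3 — point force P=15 kN at a=6 m (b=L-a=2):
  y_3 = -Px²(3a-x)/(6EI)  [x≤a] = -15·2²·(3·6-2)/(6·50000) = -2/625 m
Load 4 — triangular load w₀=12 kN/m (0→w₀ over full span):
  y_4 = (w₀Lx³/12-w₀L²x²/6-w₀x⁵/(120L))/EI = (12·8·2³/12-12·8²·2²/6-12·2⁵/(120·8))/50000 = -1121/125000 m
Superposition: y = Σ y_i = 797/375000 m ≈ 0.002125 m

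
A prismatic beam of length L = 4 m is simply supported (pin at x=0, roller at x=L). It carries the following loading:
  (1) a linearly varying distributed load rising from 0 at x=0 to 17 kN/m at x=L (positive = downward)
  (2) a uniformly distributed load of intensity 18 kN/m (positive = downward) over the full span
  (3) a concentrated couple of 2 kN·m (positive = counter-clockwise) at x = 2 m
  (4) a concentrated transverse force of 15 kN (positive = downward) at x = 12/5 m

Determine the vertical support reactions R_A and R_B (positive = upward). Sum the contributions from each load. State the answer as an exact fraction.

R_A = 323/6 kN, R_B = 403/6 kN

Load 1 — triangular load w₀=17 kN/m (0→w₀ over full span):
  R_A = w₀L/6 = 17·4/6 = 34/3 kN
  R_B = w₀L/3 = 17·4/3 = 68/3 kN
Load 2 — uniform load w=18 kN/m over full span:
  R_A = wL/2 = 18·4/2 = 36 kN
  R_B = wL/2 = 18·4/2 = 36 kN
Load 3 — applied couple M₀=2 kN·m at a=2 m (b=L-a=2):
  R_A = M₀/L = 2/4 = 1/2 kN
  R_B = -M₀/L = -2/4 = -1/2 kN
Load 4 — point force P=15 kN at a=12/5 m (b=L-a=8/5):
  R_A = Pb/L = 15·(8/5)/4 = 6 kN
  R_B = Pa/L = 15·(12/5)/4 = 9 kN
Superposition: R_A = 323/6 kN, R_B = 403/6 kN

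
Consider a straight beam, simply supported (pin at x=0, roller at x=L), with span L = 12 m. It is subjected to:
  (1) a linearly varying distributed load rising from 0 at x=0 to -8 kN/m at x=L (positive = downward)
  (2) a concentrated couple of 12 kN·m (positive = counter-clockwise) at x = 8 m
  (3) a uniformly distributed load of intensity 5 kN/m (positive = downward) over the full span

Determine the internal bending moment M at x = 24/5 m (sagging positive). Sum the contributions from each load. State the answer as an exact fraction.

M(24/5) = 3336/125 kN·m

Load 1 — triangular load w₀=-8 kN/m (0→w₀ over full span):
  M_1 = w₀Lx/6 - w₀x³/(6L) = (-8)·12·(24/5)/6 - (-8)·(24/5)³/(6·12) = -8064/125 kN·m
Load 2 — applied couple M₀=12 kN·m at a=8 m (b=L-a=4):
  M_2 = M₀x/L  [x≤a] = 12·(24/5)/12 = 24/5 kN·m
Load 3 — uniform load w=5 kN/m over full span:
  M_3 = wx(L-x)/2 = 5·(24/5)·(12-(24/5))/2 = 432/5 kN·m
Superposition: M = Σ M_i = 3336/125 kN·m ≈ 26.688000 kN·m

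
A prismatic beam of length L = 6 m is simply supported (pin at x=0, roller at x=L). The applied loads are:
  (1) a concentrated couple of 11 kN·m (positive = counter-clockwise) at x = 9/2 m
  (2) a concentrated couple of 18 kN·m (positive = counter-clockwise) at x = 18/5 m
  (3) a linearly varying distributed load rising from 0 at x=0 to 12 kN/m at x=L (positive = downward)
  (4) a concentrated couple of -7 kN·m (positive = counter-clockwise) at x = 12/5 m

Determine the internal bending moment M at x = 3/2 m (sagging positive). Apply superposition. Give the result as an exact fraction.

M(3/2) = 179/8 kN·m

Load 1 — applied couple M₀=11 kN·m at a=9/2 m (b=L-a=3/2):
  M_1 = M₀x/L  [x≤a] = 11·(3/2)/6 = 11/4 kN·m
Load 2 — applied couple M₀=18 kN·m at a=18/5 m (b=L-a=12/5):
  M_2 = M₀x/L  [x≤a] = 18·(3/2)/6 = 9/2 kN·m
Load 3 — triangular load w₀=12 kN/m (0→w₀ over full span):
  M_3 = w₀Lx/6 - w₀x³/(6L) = 12·6·(3/2)/6 - 12·(3/2)³/(6·6) = 135/8 kN·m
Load 4 — applied couple M₀=-7 kN·m at a=12/5 m (b=L-a=18/5):
  M_4 = M₀x/L  [x≤a] = (-7)·(3/2)/6 = -7/4 kN·m
Superposition: M = Σ M_i = 179/8 kN·m ≈ 22.375000 kN·m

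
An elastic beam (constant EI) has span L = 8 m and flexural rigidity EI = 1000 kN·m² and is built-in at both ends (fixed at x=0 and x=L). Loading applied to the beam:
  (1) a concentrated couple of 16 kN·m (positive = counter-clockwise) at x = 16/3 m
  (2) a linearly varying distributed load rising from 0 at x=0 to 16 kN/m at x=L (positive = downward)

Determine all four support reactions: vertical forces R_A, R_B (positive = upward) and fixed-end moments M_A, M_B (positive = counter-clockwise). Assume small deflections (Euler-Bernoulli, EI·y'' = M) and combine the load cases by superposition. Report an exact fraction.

Load 1 — applied couple M₀=16 kN·m at a=16/3 m (b=L-a=8/3):
  R_A = 6M₀ab/L³ = 6·16·(16/3)·(8/3)/8³ = 8/3 kN
  M_A = M₀b(2a-b)/L² = 16·(8/3)·(2·(16/3)-(8/3))/8² = 16/3 kN·m
  R_B = -6M₀ab/L³ = -6·16·(16/3)·(8/3)/8³ = -8/3 kN
  M_B = M₀a(2b-a)/L² = 16·(16/3)·(2·(8/3)-(16/3))/8² = 0 kN·m
Load 2 — triangular load w₀=16 kN/m (0→w₀ over full span):
  R_A = 3w₀L/20 = 3·16·8/20 = 96/5 kN
  M_A = w₀L²/30 = 16·8²/30 = 512/15 kN·m
  R_B = 7w₀L/20 = 7·16·8/20 = 224/5 kN
  M_B = -w₀L²/20 = -16·8²/20 = -256/5 kN·m
Superposition: R_A = 328/15 kN, M_A = 592/15 kN·m, R_B = 632/15 kN, M_B = -256/5 kN·m

R_A = 328/15 kN, M_A = 592/15 kN·m, R_B = 632/15 kN, M_B = -256/5 kN·m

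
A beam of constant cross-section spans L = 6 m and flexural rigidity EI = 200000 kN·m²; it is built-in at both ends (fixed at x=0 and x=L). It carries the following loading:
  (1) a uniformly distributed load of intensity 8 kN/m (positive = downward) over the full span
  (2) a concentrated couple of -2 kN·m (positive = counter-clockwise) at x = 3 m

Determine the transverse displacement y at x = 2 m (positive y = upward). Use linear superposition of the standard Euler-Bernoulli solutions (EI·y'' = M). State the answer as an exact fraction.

Load 1 — uniform load w=8 kN/m over full span:
  y_1 = -wx²(L-x)²/(24EI) = -8·2²·(6-2)²/(24·200000) = -1/9375 m
Load 2 — applied couple M₀=-2 kN·m at a=3 m (b=L-a=3):
  y_2 = (R_Ax³/6 - M_Ax²/2)/EI  [x≤a] with R_A=-1/2, M_A=-1/2 = ((-1/2)·2³/6 - (-1/2)·2²/2)/200000 = 1/600000 m
Superposition: y = Σ y_i = -21/200000 m ≈ -0.000105 m

y(2) = -21/200000 m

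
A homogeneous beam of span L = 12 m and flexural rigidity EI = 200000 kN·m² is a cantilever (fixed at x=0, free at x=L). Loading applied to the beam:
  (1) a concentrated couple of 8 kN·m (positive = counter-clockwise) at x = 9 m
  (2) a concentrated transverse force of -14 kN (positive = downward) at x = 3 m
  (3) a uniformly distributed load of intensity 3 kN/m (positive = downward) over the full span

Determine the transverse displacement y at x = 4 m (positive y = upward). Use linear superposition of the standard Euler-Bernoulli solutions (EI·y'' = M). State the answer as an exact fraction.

y(4) = -1123/200000 m

Load 1 — applied couple M₀=8 kN·m at a=9 m (b=L-a=3):
  y_1 = M₀x²/(2EI)  [x≤a] = 8·4²/(2·200000) = 1/3125 m
Load 2 — point force P=-14 kN at a=3 m (b=L-a=9):
  y_2 = -Pa²(3x-a)/(6EI)  [x>a] = -(-14)·3²·(3·4-3)/(6·200000) = 189/200000 m
Load 3 — uniform load w=3 kN/m over full span:
  y_3 = -wx²(x²-4Lx+6L²)/(24EI) = -3·4²·(4²-4·12·4+6·12²)/(24·200000) = -43/6250 m
Superposition: y = Σ y_i = -1123/200000 m ≈ -0.005615 m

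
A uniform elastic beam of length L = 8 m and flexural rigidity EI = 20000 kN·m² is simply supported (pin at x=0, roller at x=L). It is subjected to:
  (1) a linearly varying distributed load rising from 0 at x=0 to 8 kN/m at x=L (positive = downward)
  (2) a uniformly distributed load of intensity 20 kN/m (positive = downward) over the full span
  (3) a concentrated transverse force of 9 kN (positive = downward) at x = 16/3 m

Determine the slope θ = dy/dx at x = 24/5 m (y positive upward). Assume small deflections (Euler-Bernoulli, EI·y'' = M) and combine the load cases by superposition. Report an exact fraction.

Load 1 — triangular load w₀=8 kN/m (0→w₀ over full span):
  θ_1 = -w₀(7L⁴-30L²x²+15x⁴)/(360LEI) = -8·(7·8⁴-30·8²·(24/5)²+15·(24/5)⁴)/(360·8·20000) = 3712/3515625 rad
Load 2 — uniform load w=20 kN/m over full span:
  θ_2 = -w(L³-6Lx²+4x³)/(24EI) = -20·(8³-6·8·(24/5)²+4·(24/5)³)/(24·20000) = 296/46875 rad
Load 3 — point force P=9 kN at a=16/3 m (b=L-a=8/3):
  θ_3 = -Pb(L²-b²-3x²)/(6LEI)  [x≤a] = -9·(8/3)·(8²-(8/3)²-3·(24/5)²)/(6·8·20000) = 43/140625 rad
Superposition: θ = Σ θ_i = 26987/3515625 rad ≈ 0.007676 rad

θ(24/5) = 26987/3515625 rad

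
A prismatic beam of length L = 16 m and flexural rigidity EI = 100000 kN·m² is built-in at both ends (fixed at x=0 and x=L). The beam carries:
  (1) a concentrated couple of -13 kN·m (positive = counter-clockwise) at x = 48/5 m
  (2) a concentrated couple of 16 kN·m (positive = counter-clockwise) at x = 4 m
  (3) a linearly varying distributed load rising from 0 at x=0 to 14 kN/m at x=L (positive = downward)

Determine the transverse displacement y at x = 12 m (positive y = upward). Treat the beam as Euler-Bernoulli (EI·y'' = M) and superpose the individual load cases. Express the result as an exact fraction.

Load 1 — applied couple M₀=-13 kN·m at a=48/5 m (b=L-a=32/5):
  y_1 = (R_Ax³/6 - M_Ax²/2 - M₀(x-a)²/2)/EI  [x>a] with R_A=-117/100, M_A=-104/25 = ((-117/100)·12³/6 - (-104/25)·12²/2 - (-13)·(12-(48/5))²/2)/100000 = 0 m
Load 2 — applied couple M₀=16 kN·m at a=4 m (b=L-a=12):
  y_2 = (R_Ax³/6 - M_Ax²/2 - M₀(x-a)²/2)/EI  [x>a] with R_A=9/8, M_A=-3 = ((9/8)·12³/6 - (-3)·12²/2 - 16·(12-4)²/2)/100000 = 7/25000 m
Load 3 — triangular load w₀=14 kN/m (0→w₀ over full span):
  y_3 = -w₀x²(L-x)²(x+2L)/(120LEI) = -14·12²·(16-12)²·(12+2·16)/(120·16·100000) = -231/31250 m
Superposition: y = Σ y_i = -889/125000 m ≈ -0.007112 m

y(12) = -889/125000 m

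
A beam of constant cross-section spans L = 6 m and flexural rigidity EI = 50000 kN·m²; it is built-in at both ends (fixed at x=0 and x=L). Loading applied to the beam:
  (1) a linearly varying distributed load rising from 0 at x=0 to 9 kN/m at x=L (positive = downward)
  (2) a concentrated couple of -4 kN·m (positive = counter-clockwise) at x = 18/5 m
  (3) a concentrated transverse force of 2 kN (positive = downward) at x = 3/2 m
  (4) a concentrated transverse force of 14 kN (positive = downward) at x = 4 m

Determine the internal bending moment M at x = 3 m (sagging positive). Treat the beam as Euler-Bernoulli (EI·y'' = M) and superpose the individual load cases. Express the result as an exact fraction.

M(3) = 1223/120 kN·m

Load 1 — triangular load w₀=9 kN/m (0→w₀ over full span):
  M_1 = 3w₀Lx/20 - w₀L²/30 - w₀x³/(6L) = 3·9·6·3/20 - 9·6²/30 - 9·3³/(6·6) = 27/4 kN·m
Load 2 — applied couple M₀=-4 kN·m at a=18/5 m (b=L-a=12/5):
  M_2 = R_Ax - M_A  [x≤a] with R_A=-24/25, M_A=-32/25 = (-24/25)·3 - (-32/25) = -8/5 kN·m
Load 3 — point force P=2 kN at a=3/2 m (b=L-a=9/2):
  M_3 = Pa²(a+3b)(L-x)/L³ - Pa²b/L²  [x>a] = 2·(3/2)²·((3/2)+3·(9/2))·(6-3)/6³ - 2·(3/2)²·(9/2)/6² = 3/8 kN·m
Load 4 — point force P=14 kN at a=4 m (b=L-a=2):
  M_4 = Pb²(3a+b)x/L³ - Pab²/L²  [x≤a] = 14·2²·(3·4+2)·3/6³ - 14·4·2²/6² = 14/3 kN·m
Superposition: M = Σ M_i = 1223/120 kN·m ≈ 10.191667 kN·m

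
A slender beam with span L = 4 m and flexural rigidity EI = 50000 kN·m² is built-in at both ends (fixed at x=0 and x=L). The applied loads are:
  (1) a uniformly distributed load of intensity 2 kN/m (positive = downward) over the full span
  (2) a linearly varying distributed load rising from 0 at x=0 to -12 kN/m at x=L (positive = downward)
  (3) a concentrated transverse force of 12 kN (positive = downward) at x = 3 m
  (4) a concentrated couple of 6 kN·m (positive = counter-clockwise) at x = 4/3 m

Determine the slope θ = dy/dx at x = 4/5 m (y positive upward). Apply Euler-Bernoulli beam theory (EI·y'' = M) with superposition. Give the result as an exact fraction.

Load 1 — uniform load w=2 kN/m over full span:
  θ_1 = -wx(L-x)(L-2x)/(12EI) = -2·(4/5)·(4-(4/5))·(4-2·(4/5))/(12·50000) = -8/390625 rad
Load 2 — triangular load w₀=-12 kN/m (0→w₀ over full span):
  θ_2 = -w₀(2x(L-x)(L-2x)(x+2L)+x²(L-x)²)/(120LEI) = -(-12)·(2·(4/5)·(4-(4/5))·(4-2·(4/5))·((4/5)+2·4)+(4/5)²·(4-(4/5))²)/(120·4·50000) = 112/1953125 rad
Load 3 — point force P=12 kN at a=3 m (b=L-a=1):
  θ_3 = -Pb²x(2aL-(3a+b)x)/(2L³EI)  [x≤a] = -12·1²·(4/5)·(2·3·4-(3·3+1)·(4/5))/(2·4³·50000) = -3/125000 rad
Load 4 — applied couple M₀=6 kN·m at a=4/3 m (b=L-a=8/3):
  θ_4 = (R_Ax²/2 - M_Ax)/EI  [x≤a] with R_A=2, M_A=0 = (2·(4/5)²/2 - 0·(4/5))/50000 = 1/78125 rad
Superposition: θ = Σ θ_i = 401/15625000 rad ≈ 0.000026 rad

θ(4/5) = 401/15625000 rad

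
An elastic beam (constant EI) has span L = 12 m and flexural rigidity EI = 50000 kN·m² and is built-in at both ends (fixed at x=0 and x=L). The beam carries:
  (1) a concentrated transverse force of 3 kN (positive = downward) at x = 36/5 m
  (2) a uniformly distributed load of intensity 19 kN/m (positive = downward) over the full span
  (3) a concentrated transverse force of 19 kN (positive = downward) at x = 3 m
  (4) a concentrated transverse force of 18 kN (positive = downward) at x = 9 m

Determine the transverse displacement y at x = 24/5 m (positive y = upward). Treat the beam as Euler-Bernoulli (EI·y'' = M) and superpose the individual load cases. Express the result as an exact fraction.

y(24/5) = -35095329/1562500000 m

Load 1 — point force P=3 kN at a=36/5 m (b=L-a=24/5):
  y_1 = -Pb²x²(3aL-(3a+b)x)/(6L³EI)  [x≤a] = -3·(24/5)²·(24/5)²·(3·(36/5)·12-(3·(36/5)+(24/5))·(24/5))/(6·12³·50000) = -19872/48828125 m
Load 2 — uniform load w=19 kN/m over full span:
  y_2 = -wx²(L-x)²/(24EI) = -19·(24/5)²·(12-(24/5))²/(24·50000) = -36936/1953125 m
Load 3 — point force P=19 kN at a=3 m (b=L-a=9):
  y_3 = -Pa²(L-x)²(3bL-(3b+a)(L-x))/(6L³EI)  [x>a] = -19·3²·(12-(24/5))²·(3·9·12-(3·9+3)·(12-(24/5)))/(6·12³·50000) = -4617/2500000 m
Load 4 — point force P=18 kN at a=9 m (b=L-a=3):
  y_4 = -Pb²x²(3aL-(3a+b)x)/(6L³EI)  [x≤a] = -18·3²·(24/5)²·(3·9·12-(3·9+3)·(24/5))/(6·12³·50000) = -81/62500 m
Superposition: y = Σ y_i = -35095329/1562500000 m ≈ -0.022461 m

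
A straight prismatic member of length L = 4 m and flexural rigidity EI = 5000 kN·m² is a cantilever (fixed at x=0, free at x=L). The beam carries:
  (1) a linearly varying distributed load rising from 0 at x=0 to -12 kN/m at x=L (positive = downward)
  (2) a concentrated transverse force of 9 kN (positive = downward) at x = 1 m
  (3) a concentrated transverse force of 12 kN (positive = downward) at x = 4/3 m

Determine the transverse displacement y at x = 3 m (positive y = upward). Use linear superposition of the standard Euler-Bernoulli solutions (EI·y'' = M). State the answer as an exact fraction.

Load 1 — triangular load w₀=-12 kN/m (0→w₀ over full span):
  y_1 = (w₀Lx³/12-w₀L²x²/6-w₀x⁵/(120L))/EI = ((-12)·4·3³/12-(-12)·4²·3²/6-(-12)·3⁵/(120·4))/5000 = 7443/200000 m
Load 2 — point force P=9 kN at a=1 m (b=L-a=3):
  y_2 = -Pa²(3x-a)/(6EI)  [x>a] = -9·1²·(3·3-1)/(6·5000) = -3/1250 m
Load 3 — point force P=12 kN at a=4/3 m (b=L-a=8/3):
  y_3 = -Pa²(3x-a)/(6EI)  [x>a] = -12·(4/3)²·(3·3-(4/3))/(6·5000) = -92/16875 m
Superposition: y = Σ y_i = 158561/5400000 m ≈ 0.029363 m

y(3) = 158561/5400000 m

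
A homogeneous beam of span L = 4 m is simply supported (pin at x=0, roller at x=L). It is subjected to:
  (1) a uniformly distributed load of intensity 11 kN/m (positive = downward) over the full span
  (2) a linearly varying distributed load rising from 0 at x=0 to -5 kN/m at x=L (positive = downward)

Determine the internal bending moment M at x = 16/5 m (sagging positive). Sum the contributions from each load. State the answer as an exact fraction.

M(16/5) = 256/25 kN·m

Load 1 — uniform load w=11 kN/m over full span:
  M_1 = wx(L-x)/2 = 11·(16/5)·(4-(16/5))/2 = 352/25 kN·m
Load 2 — triangular load w₀=-5 kN/m (0→w₀ over full span):
  M_2 = w₀Lx/6 - w₀x³/(6L) = (-5)·4·(16/5)/6 - (-5)·(16/5)³/(6·4) = -96/25 kN·m
Superposition: M = Σ M_i = 256/25 kN·m ≈ 10.240000 kN·m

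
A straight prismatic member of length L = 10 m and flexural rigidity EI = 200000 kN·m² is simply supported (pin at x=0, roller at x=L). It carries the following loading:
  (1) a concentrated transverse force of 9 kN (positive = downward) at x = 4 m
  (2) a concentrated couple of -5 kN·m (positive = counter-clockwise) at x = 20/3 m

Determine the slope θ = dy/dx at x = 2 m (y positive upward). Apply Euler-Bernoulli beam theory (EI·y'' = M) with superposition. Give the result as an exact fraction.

Load 1 — point force P=9 kN at a=4 m (b=L-a=6):
  θ_1 = -Pb(L²-b²-3x²)/(6LEI)  [x≤a] = -9·6·(10²-6²-3·2²)/(6·10·200000) = -117/500000 rad
Load 2 — applied couple M₀=-5 kN·m at a=20/3 m (b=L-a=10/3):
  θ_2 = (M₀x²/(2L)+C₁)/EI  [x≤a] with C₁=M₀(3b²-L²)/(6L)=50/9 = ((-5)·2²/(2·10)+(50/9))/200000 = 41/1800000 rad
Superposition: θ = Σ θ_i = -1901/9000000 rad ≈ -0.000211 rad

θ(2) = -1901/9000000 rad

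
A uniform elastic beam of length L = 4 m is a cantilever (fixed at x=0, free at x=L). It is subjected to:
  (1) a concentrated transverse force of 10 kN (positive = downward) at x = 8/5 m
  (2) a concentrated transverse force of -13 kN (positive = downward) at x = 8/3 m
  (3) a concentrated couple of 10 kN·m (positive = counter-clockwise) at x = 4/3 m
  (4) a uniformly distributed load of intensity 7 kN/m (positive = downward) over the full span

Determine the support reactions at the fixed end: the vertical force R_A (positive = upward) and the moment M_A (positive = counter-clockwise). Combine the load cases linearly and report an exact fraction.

R_A = 25 kN, M_A = 82/3 kN·m

Load 1 — point force P=10 kN at a=8/5 m (b=L-a=12/5):
  R_A = P = 10 kN
  M_A = Pa = 10·(8/5) = 16 kN·m
Load 2 — point force P=-13 kN at a=8/3 m (b=L-a=4/3):
  R_A = P = (-13) = -13 kN
  M_A = Pa = (-13)·(8/3) = -104/3 kN·m
Load 3 — applied couple M₀=10 kN·m at a=4/3 m (b=L-a=8/3):
  R_A = 0 kN
  M_A = -M₀ = -10 kN·m
Load 4 — uniform load w=7 kN/m over full span:
  R_A = wL = 7·4 = 28 kN
  M_A = wL²/2 = 7·4²/2 = 56 kN·m
Superposition: R_A = 25 kN, M_A = 82/3 kN·m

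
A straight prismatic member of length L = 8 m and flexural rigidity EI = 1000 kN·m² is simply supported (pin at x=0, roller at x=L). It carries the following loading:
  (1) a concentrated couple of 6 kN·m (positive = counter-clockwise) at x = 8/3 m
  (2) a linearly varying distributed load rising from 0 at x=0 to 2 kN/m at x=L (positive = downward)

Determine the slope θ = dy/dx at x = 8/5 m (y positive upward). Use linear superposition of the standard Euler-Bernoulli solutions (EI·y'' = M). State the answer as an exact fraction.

θ(8/5) = -9098/703125 rad

Load 1 — applied couple M₀=6 kN·m at a=8/3 m (b=L-a=16/3):
  θ_1 = (M₀x²/(2L)+C₁)/EI  [x≤a] with C₁=M₀(3b²-L²)/(6L)=8/3 = (6·(8/5)²/(2·8)+(8/3))/1000 = 34/9375 rad
Load 2 — triangular load w₀=2 kN/m (0→w₀ over full span):
  θ_2 = -w₀(7L⁴-30L²x²+15x⁴)/(360LEI) = -2·(7·8⁴-30·8²·(8/5)²+15·(8/5)⁴)/(360·8·1000) = -11648/703125 rad
Superposition: θ = Σ θ_i = -9098/703125 rad ≈ -0.012939 rad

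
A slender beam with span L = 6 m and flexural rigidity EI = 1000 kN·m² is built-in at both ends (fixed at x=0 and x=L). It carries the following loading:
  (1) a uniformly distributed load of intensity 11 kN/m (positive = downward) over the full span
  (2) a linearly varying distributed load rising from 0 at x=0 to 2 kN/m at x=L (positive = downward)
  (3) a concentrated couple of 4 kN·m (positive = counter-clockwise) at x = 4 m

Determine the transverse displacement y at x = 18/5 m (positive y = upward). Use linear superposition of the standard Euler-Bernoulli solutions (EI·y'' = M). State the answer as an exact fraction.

y(18/5) = -76518/1953125 m

Load 1 — uniform load w=11 kN/m over full span:
  y_1 = -wx²(L-x)²/(24EI) = -11·(18/5)²·(6-(18/5))²/(24·1000) = -2673/78125 m
Load 2 — triangular load w₀=2 kN/m (0→w₀ over full span):
  y_2 = -w₀x²(L-x)²(x+2L)/(120LEI) = -2·(18/5)²·(6-(18/5))²·((18/5)+2·6)/(120·6·1000) = -6318/1953125 m
Load 3 — applied couple M₀=4 kN·m at a=4 m (b=L-a=2):
  y_3 = (R_Ax³/6 - M_Ax²/2)/EI  [x≤a] with R_A=8/9, M_A=4/3 = ((8/9)·(18/5)³/6 - (4/3)·(18/5)²/2)/1000 = -27/15625 m
Superposition: y = Σ y_i = -76518/1953125 m ≈ -0.039177 m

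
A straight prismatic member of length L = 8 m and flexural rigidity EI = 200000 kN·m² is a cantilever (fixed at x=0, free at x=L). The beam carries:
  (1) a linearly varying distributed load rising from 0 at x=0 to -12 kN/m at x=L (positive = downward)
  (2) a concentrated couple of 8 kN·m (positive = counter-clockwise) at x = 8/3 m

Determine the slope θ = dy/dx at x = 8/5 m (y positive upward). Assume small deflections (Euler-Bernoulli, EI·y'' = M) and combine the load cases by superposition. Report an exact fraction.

Load 1 — triangular load w₀=-12 kN/m (0→w₀ over full span):
  θ_1 = (w₀Lx²/4-w₀L²x/3-w₀x⁴/(24L))/EI = ((-12)·8·(8/5)²/4-(-12)·8²·(8/5)/3-(-12)·(8/5)⁴/(24·8))/200000 = 3404/1953125 rad
Load 2 — applied couple M₀=8 kN·m at a=8/3 m (b=L-a=16/3):
  θ_2 = M₀x/EI  [x≤a] = 8·(8/5)/200000 = 1/15625 rad
Superposition: θ = Σ θ_i = 3529/1953125 rad ≈ 0.001807 rad

θ(8/5) = 3529/1953125 rad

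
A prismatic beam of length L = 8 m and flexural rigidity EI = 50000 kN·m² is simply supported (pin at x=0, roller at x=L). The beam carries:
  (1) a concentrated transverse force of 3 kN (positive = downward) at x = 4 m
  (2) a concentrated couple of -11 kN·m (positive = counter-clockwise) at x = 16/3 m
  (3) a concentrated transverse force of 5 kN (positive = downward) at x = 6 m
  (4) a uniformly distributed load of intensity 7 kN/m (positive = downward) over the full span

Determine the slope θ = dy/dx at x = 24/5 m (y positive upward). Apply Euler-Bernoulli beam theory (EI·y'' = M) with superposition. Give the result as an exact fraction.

Load 1 — point force P=3 kN at a=4 m (b=L-a=4):
  θ_1 = -Pa(2L²-6Lx+3x²+a²)/(6LEI)  [x>a] = -3·4·(2·8²-6·8·(24/5)+3·(24/5)²+4²)/(6·8·50000) = 27/312500 rad
Load 2 — applied couple M₀=-11 kN·m at a=16/3 m (b=L-a=8/3):
  θ_2 = (M₀x²/(2L)+C₁)/EI  [x≤a] with C₁=M₀(3b²-L²)/(6L)=88/9 = ((-11)·(24/5)²/(2·8)+(88/9))/50000 = -341/2812500 rad
Load 3 — point force P=5 kN at a=6 m (b=L-a=2):
  θ_3 = -Pb(L²-b²-3x²)/(6LEI)  [x≤a] = -5·2·(8²-2²-3·(24/5)²)/(6·8·50000) = 19/500000 rad
Load 4 — uniform load w=7 kN/m over full span:
  θ_4 = -w(L³-6Lx²+4x³)/(24EI) = -7·(8³-6·8·(24/5)²+4·(24/5)³)/(24·50000) = 1036/1171875 rad
Superposition: θ = Σ θ_i = 99811/112500000 rad ≈ 0.000887 rad

θ(24/5) = 99811/112500000 rad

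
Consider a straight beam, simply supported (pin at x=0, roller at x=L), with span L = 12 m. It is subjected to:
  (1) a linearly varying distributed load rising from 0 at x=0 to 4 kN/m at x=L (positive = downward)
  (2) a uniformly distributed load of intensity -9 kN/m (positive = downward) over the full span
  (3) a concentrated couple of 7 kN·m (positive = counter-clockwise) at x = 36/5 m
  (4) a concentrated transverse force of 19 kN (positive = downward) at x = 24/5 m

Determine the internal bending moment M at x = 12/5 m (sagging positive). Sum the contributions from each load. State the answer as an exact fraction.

M(12/5) = -7061/125 kN·m

Load 1 — triangular load w₀=4 kN/m (0→w₀ over full span):
  M_1 = w₀Lx/6 - w₀x³/(6L) = 4·12·(12/5)/6 - 4·(12/5)³/(6·12) = 2304/125 kN·m
Load 2 — uniform load w=-9 kN/m over full span:
  M_2 = wx(L-x)/2 = (-9)·(12/5)·(12-(12/5))/2 = -2592/25 kN·m
Load 3 — applied couple M₀=7 kN·m at a=36/5 m (b=L-a=24/5):
  M_3 = M₀x/L  [x≤a] = 7·(12/5)/12 = 7/5 kN·m
Load 4 — point force P=19 kN at a=24/5 m (b=L-a=36/5):
  M_4 = Pbx/L  [x≤a] = 19·(36/5)·(12/5)/12 = 684/25 kN·m
Superposition: M = Σ M_i = -7061/125 kN·m ≈ -56.488000 kN·m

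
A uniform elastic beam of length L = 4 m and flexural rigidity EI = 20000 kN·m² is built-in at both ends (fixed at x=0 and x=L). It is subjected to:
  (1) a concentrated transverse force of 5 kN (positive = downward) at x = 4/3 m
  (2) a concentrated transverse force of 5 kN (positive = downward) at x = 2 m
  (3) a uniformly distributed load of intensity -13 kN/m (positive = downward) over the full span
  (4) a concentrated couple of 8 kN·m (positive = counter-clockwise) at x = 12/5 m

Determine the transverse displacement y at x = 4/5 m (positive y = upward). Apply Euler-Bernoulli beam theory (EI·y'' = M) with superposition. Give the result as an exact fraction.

y(4/5) = 111227/1265625000 m

Load 1 — point force P=5 kN at a=4/3 m (b=L-a=8/3):
  y_1 = -Pb²x²(3aL-(3a+b)x)/(6L³EI)  [x≤a] = -5·(8/3)²·(4/5)²·(3·(4/3)·4-(3·(4/3)+(8/3))·(4/5))/(6·4³·20000) = -8/253125 m
Load 2 — point force P=5 kN at a=2 m (b=L-a=2):
  y_2 = -Pb²x²(3aL-(3a+b)x)/(6L³EI)  [x≤a] = -5·2²·(4/5)²·(3·2·4-(3·2+2)·(4/5))/(6·4³·20000) = -11/375000 m
Load 3 — uniform load w=-13 kN/m over full span:
  y_3 = -wx²(L-x)²/(24EI) = -(-13)·(4/5)²·(4-(4/5))²/(24·20000) = 208/1171875 m
Load 4 — applied couple M₀=8 kN·m at a=12/5 m (b=L-a=8/5):
  y_4 = (R_Ax³/6 - M_Ax²/2)/EI  [x≤a] with R_A=72/25, M_A=64/25 = ((72/25)·(4/5)³/6 - (64/25)·(4/5)²/2)/20000 = -56/1953125 m
Superposition: y = Σ y_i = 111227/1265625000 m ≈ 0.000088 m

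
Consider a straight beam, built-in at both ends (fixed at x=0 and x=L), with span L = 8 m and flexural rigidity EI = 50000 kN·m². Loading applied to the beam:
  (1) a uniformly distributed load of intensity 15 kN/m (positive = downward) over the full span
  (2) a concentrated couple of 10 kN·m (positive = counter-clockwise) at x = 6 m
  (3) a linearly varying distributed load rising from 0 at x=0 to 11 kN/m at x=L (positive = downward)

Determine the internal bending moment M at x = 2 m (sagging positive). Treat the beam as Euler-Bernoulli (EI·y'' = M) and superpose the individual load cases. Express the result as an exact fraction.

Load 1 — uniform load w=15 kN/m over full span:
  M_1 = wLx/2 - wL²/12 - wx²/2 = 15·8·2/2 - 15·8²/12 - 15·2²/2 = 10 kN·m
Load 2 — applied couple M₀=10 kN·m at a=6 m (b=L-a=2):
  M_2 = R_Ax - M_A  [x≤a] with R_A=45/32, M_A=25/8 = (45/32)·2 - (25/8) = -5/16 kN·m
Load 3 — triangular load w₀=11 kN/m (0→w₀ over full span):
  M_3 = 3w₀Lx/20 - w₀L²/30 - w₀x³/(6L) = 3·11·8·2/20 - 11·8²/30 - 11·2³/(6·8) = 11/10 kN·m
Superposition: M = Σ M_i = 863/80 kN·m ≈ 10.787500 kN·m

M(2) = 863/80 kN·m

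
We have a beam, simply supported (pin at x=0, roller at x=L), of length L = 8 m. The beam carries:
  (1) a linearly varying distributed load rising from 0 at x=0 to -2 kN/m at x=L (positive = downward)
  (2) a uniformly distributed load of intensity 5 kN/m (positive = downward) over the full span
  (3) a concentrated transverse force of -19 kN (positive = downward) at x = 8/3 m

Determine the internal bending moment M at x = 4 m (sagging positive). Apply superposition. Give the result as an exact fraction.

Load 1 — triangular load w₀=-2 kN/m (0→w₀ over full span):
  M_1 = w₀Lx/6 - w₀x³/(6L) = (-2)·8·4/6 - (-2)·4³/(6·8) = -8 kN·m
Load 2 — uniform load w=5 kN/m over full span:
  M_2 = wx(L-x)/2 = 5·4·(8-4)/2 = 40 kN·m
Load 3 — point force P=-19 kN at a=8/3 m (b=L-a=16/3):
  M_3 = Pa(L-x)/L  [x>a] = (-19)·(8/3)·(8-4)/8 = -76/3 kN·m
Superposition: M = Σ M_i = 20/3 kN·m ≈ 6.666667 kN·m

M(4) = 20/3 kN·m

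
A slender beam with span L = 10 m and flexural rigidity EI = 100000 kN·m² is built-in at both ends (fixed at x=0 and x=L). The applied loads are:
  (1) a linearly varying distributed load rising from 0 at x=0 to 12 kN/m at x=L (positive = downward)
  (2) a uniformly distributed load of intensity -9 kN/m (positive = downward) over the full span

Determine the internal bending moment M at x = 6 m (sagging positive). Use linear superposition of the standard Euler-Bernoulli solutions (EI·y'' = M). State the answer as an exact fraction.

M(6) = -41/5 kN·m

Load 1 — triangular load w₀=12 kN/m (0→w₀ over full span):
  M_1 = 3w₀Lx/20 - w₀L²/30 - w₀x³/(6L) = 3·12·10·6/20 - 12·10²/30 - 12·6³/(6·10) = 124/5 kN·m
Load 2 — uniform load w=-9 kN/m over full span:
  M_2 = wLx/2 - wL²/12 - wx²/2 = (-9)·10·6/2 - (-9)·10²/12 - (-9)·6²/2 = -33 kN·m
Superposition: M = Σ M_i = -41/5 kN·m ≈ -8.200000 kN·m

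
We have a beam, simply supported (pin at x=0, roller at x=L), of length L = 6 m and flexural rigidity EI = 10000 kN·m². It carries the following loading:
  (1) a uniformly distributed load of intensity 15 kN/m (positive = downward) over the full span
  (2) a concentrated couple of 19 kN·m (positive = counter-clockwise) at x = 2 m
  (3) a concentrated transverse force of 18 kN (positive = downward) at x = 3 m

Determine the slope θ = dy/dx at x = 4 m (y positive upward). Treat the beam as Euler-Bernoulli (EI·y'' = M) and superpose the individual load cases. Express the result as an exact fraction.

θ(4) = 487/60000 rad

Load 1 — uniform load w=15 kN/m over full span:
  θ_1 = -w(L³-6Lx²+4x³)/(24EI) = -15·(6³-6·6·4²+4·4³)/(24·10000) = 13/2000 rad
Load 2 — applied couple M₀=19 kN·m at a=2 m (b=L-a=4):
  θ_2 = (M₀x²/(2L)-M₀(x-a)+C₁)/EI  [x>a] with C₁=M₀(3b²-L²)/(6L)=19/3 = (19·4²/(2·6)-19·(4-2)+(19/3))/10000 = -19/30000 rad
Load 3 — point force P=18 kN at a=3 m (b=L-a=3):
  θ_3 = -Pa(2L²-6Lx+3x²+a²)/(6LEI)  [x>a] = -18·3·(2·6²-6·6·4+3·4²+3²)/(6·6·10000) = 9/4000 rad
Superposition: θ = Σ θ_i = 487/60000 rad ≈ 0.008117 rad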